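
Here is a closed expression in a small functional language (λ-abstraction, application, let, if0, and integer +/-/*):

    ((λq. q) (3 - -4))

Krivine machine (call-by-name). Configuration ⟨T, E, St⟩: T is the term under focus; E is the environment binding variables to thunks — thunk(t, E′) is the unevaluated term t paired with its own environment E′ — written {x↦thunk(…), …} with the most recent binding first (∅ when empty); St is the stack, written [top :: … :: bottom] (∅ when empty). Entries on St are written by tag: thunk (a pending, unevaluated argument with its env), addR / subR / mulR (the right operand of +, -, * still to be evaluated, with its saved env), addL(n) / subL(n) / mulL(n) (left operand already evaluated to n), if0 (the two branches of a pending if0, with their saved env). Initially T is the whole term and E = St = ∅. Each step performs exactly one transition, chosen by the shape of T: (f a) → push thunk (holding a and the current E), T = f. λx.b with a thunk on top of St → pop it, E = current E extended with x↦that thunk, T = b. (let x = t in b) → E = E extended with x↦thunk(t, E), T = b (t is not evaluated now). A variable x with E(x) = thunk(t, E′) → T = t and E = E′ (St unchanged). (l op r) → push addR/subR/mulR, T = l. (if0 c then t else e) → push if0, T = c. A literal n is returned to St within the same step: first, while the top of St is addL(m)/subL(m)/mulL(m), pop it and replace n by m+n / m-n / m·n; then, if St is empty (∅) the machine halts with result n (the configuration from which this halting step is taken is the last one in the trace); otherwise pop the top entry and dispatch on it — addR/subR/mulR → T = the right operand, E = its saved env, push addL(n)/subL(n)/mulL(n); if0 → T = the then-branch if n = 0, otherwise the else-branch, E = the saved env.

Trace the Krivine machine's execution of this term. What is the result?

Answer: 7

Execution trace:
t=0: <T=((λq. q) (3 - -4)), E=∅, St=∅>
t=1: <T=(λq. q), E=∅, St=[thunk]>
t=2: <T=q, E={q↦thunk((3 - -4), ∅)}, St=∅>
t=3: <T=(3 - -4), E=∅, St=∅>
t=4: <T=3, E=∅, St=[subR]>
t=5: <T=-4, E=∅, St=[subL(3)]>
→ final value 7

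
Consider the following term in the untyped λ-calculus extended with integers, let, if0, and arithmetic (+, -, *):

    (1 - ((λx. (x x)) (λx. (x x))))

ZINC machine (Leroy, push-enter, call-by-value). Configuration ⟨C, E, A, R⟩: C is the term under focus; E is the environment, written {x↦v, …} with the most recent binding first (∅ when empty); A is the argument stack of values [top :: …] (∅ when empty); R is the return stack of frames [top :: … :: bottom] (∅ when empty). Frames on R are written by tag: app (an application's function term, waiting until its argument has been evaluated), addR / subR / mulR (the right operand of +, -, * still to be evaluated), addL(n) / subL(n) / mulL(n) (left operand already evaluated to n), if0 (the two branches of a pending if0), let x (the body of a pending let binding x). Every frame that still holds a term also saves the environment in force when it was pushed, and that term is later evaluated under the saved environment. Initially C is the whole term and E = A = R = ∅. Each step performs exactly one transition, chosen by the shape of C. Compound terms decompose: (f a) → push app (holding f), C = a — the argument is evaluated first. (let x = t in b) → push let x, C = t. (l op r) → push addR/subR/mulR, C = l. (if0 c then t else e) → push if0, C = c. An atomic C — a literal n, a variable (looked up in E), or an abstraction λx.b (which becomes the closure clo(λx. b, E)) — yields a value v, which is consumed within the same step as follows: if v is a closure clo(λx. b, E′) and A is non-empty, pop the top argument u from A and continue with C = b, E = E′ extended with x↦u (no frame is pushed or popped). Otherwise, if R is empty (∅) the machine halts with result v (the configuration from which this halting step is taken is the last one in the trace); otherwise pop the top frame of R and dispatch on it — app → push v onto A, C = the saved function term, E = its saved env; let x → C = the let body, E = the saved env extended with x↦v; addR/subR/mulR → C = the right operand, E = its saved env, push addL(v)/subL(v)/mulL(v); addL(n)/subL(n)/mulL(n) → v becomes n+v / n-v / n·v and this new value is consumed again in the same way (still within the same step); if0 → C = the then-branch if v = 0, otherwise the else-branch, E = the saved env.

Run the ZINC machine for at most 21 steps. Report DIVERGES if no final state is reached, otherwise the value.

Answer: DIVERGES (no final state within 21 steps)

Machine steps:
t=0: [C=(1 - ((λx. (x x)) (λx. (x x)))) | E=∅ | A=∅ | R=∅]
t=1: [C=1 | E=∅ | A=∅ | R=[subR]]
t=2: [C=((λx. (x x)) (λx. (x x))) | E=∅ | A=∅ | R=[subL(1)]]
t=3: [C=(λx. (x x)) | E=∅ | A=∅ | R=[app :: subL(1)]]
t=4: [C=(λx. (x x)) | E=∅ | A=[clo(λx. (x x), ∅)] | R=[subL(1)]]
t=5: [C=(x x) | E={x↦clo(λx. (x x), ∅)} | A=∅ | R=[subL(1)]]
t=6: [C=x | E={x↦clo(λx. (x x), ∅)} | A=∅ | R=[app :: subL(1)]]
t=7: [C=x | E={x↦clo(λx. (x x), ∅)} | A=[clo(λx. (x x), ∅)] | R=[subL(1)]]
… configuration repeats with period 3 (steps 5–7 recur indefinitely) …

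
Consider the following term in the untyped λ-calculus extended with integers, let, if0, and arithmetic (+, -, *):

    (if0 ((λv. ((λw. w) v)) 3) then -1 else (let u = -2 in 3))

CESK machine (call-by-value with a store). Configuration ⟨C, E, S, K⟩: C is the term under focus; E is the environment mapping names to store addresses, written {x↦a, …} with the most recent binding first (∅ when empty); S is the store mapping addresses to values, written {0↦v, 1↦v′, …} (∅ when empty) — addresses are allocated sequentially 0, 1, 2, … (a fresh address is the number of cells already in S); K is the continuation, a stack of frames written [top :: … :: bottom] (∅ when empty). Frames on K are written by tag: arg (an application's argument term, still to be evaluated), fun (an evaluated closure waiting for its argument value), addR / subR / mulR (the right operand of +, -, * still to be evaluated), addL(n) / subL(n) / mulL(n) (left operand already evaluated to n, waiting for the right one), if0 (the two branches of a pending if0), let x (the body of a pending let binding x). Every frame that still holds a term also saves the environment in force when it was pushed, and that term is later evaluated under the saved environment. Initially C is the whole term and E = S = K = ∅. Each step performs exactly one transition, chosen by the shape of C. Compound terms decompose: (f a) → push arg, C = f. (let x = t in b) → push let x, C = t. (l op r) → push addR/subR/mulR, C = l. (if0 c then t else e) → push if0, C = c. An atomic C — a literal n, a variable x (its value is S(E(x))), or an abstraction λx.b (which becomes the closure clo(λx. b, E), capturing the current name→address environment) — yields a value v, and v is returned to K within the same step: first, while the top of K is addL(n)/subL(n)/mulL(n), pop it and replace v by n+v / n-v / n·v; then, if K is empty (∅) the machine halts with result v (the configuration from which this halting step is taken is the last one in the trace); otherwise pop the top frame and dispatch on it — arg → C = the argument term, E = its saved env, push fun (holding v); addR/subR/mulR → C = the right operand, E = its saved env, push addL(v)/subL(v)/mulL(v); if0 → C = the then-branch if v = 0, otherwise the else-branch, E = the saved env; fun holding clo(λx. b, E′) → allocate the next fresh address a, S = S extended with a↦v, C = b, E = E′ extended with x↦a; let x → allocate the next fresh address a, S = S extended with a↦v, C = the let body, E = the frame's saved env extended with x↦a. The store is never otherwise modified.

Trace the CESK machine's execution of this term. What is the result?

Answer: 3

Machine steps:
t=0: [C=(if0 ((λv. ((λw. w) v)) 3) then -1 else (let u = -2 in 3)) | E=∅ | S=∅ | K=∅]
t=1: [C=((λv. ((λw. w) v)) 3) | E=∅ | S=∅ | K=[if0]]
t=2: [C=(λv. ((λw. w) v)) | E=∅ | S=∅ | K=[arg :: if0]]
t=3: [C=3 | E=∅ | S=∅ | K=[fun :: if0]]
t=4: [C=((λw. w) v) | E={v↦0} | S={0↦3} | K=[if0]]
t=5: [C=(λw. w) | E={v↦0} | S={0↦3} | K=[arg :: if0]]
t=6: [C=v | E={v↦0} | S={0↦3} | K=[fun :: if0]]
t=7: [C=w | E={w↦1, v↦0} | S={0↦3, 1↦3} | K=[if0]]
t=8: [C=(let u = -2 in 3) | E=∅ | S={0↦3, 1↦3} | K=∅]
t=9: [C=-2 | E=∅ | S={0↦3, 1↦3} | K=[let u]]
t=10: [C=3 | E={u↦2} | S={0↦3, 1↦3, 2↦-2} | K=∅]
→ final value 3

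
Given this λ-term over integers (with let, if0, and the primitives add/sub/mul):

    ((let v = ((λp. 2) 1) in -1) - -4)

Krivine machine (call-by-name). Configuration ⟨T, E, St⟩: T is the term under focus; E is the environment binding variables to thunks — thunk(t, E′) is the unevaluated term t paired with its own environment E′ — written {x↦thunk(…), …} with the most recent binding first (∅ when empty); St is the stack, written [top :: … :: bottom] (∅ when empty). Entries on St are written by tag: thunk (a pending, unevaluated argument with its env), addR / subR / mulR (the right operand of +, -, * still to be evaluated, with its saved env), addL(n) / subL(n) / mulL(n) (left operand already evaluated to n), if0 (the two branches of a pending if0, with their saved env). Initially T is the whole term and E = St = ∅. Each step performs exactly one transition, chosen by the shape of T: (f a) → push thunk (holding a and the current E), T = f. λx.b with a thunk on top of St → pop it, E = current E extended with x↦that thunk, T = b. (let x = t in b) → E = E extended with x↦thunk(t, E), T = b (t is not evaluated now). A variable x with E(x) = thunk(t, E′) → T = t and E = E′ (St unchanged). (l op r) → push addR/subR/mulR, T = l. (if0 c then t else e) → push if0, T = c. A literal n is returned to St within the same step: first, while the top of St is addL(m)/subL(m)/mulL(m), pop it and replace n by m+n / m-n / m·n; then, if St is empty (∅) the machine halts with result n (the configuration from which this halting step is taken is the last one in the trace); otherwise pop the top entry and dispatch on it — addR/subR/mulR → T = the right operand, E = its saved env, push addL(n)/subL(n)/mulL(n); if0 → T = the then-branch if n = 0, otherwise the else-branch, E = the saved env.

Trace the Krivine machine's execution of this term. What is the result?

[0] ⟨T=((let v = ((λp. 2) 1) in -1) - -4); E=∅; St=∅⟩
[1] ⟨T=(let v = ((λp. 2) 1) in -1); E=∅; St=[subR]⟩
[2] ⟨T=-1; E={v↦thunk(((λp. 2) 1), ∅)}; St=[subR]⟩
[3] ⟨T=-4; E=∅; St=[subL(-1)]⟩
→ final value 3

Answer: 3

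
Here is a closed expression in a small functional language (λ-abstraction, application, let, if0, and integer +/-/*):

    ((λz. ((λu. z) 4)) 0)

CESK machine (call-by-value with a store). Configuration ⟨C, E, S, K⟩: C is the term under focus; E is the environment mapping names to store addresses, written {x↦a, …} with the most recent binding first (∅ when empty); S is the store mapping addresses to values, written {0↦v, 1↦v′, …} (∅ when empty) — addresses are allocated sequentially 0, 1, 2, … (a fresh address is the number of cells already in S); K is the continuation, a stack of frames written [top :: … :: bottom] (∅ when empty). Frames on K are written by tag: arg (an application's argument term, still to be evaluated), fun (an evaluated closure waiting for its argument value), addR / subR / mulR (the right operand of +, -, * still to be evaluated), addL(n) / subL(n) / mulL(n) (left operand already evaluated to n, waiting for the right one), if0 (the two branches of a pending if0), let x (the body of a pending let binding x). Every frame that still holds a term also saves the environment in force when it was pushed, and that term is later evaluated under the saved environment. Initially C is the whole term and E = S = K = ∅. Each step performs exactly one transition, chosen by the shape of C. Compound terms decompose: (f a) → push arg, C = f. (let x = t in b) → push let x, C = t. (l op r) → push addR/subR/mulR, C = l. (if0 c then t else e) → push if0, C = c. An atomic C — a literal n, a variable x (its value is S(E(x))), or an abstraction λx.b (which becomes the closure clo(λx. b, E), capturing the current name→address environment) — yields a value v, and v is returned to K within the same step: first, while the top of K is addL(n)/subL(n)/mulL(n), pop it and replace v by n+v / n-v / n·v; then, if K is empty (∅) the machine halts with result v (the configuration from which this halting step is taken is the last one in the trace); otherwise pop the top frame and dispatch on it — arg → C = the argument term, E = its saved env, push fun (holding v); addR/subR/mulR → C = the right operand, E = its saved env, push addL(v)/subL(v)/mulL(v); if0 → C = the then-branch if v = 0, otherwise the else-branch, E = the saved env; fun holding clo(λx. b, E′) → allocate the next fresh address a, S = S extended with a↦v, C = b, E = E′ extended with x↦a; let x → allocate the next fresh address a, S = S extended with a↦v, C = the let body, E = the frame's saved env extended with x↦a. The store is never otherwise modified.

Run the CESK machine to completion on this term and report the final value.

0. ⟨C=((λz. ((λu. z) 4)) 0); E=∅; S=∅; K=∅⟩
1. ⟨C=(λz. ((λu. z) 4)); E=∅; S=∅; K=[arg]⟩
2. ⟨C=0; E=∅; S=∅; K=[fun]⟩
3. ⟨C=((λu. z) 4); E={z↦0}; S={0↦0}; K=∅⟩
4. ⟨C=(λu. z); E={z↦0}; S={0↦0}; K=[arg]⟩
5. ⟨C=4; E={z↦0}; S={0↦0}; K=[fun]⟩
6. ⟨C=z; E={u↦1, z↦0}; S={0↦0, 1↦4}; K=∅⟩
→ final value 0

Answer: 0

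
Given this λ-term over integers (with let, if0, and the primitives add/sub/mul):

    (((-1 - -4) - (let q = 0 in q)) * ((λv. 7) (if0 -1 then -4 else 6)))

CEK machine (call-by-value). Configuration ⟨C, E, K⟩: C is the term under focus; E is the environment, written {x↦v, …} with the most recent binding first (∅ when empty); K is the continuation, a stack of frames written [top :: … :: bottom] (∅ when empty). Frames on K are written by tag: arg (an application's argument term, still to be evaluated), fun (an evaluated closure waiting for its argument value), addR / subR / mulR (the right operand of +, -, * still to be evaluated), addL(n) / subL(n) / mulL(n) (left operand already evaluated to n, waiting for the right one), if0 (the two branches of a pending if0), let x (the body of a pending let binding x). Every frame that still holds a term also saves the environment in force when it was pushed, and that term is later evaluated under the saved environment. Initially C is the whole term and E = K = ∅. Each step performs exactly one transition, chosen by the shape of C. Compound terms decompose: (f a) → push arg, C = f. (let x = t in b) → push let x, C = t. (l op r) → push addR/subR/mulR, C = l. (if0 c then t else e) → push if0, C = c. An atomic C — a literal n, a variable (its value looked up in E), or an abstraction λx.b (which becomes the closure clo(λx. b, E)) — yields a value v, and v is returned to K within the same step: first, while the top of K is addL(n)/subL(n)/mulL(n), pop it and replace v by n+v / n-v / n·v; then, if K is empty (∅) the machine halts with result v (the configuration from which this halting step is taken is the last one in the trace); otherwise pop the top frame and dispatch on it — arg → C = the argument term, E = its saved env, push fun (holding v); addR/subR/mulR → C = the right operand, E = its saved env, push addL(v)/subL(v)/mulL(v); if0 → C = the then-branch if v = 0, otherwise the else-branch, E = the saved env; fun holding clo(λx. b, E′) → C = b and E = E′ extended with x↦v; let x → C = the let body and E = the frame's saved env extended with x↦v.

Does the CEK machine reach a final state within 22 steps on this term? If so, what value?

Answer: 21

Execution trace:
t=0: [C=(((-1 - -4) - (let q = 0 in q)) * ((λv. 7) (if0 -1 then -4 else 6))) | E=∅ | K=∅]
t=1: [C=((-1 - -4) - (let q = 0 in q)) | E=∅ | K=[mulR]]
t=2: [C=(-1 - -4) | E=∅ | K=[subR :: mulR]]
t=3: [C=-1 | E=∅ | K=[subR :: subR :: mulR]]
t=4: [C=-4 | E=∅ | K=[subL(-1) :: subR :: mulR]]
t=5: [C=(let q = 0 in q) | E=∅ | K=[subL(3) :: mulR]]
t=6: [C=0 | E=∅ | K=[let q :: subL(3) :: mulR]]
t=7: [C=q | E={q↦0} | K=[subL(3) :: mulR]]
t=8: [C=((λv. 7) (if0 -1 then -4 else 6)) | E=∅ | K=[mulL(3)]]
t=9: [C=(λv. 7) | E=∅ | K=[arg :: mulL(3)]]
t=10: [C=(if0 -1 then -4 else 6) | E=∅ | K=[fun :: mulL(3)]]
t=11: [C=-1 | E=∅ | K=[if0 :: fun :: mulL(3)]]
t=12: [C=6 | E=∅ | K=[fun :: mulL(3)]]
t=13: [C=7 | E={v↦6} | K=[mulL(3)]]
→ final value 21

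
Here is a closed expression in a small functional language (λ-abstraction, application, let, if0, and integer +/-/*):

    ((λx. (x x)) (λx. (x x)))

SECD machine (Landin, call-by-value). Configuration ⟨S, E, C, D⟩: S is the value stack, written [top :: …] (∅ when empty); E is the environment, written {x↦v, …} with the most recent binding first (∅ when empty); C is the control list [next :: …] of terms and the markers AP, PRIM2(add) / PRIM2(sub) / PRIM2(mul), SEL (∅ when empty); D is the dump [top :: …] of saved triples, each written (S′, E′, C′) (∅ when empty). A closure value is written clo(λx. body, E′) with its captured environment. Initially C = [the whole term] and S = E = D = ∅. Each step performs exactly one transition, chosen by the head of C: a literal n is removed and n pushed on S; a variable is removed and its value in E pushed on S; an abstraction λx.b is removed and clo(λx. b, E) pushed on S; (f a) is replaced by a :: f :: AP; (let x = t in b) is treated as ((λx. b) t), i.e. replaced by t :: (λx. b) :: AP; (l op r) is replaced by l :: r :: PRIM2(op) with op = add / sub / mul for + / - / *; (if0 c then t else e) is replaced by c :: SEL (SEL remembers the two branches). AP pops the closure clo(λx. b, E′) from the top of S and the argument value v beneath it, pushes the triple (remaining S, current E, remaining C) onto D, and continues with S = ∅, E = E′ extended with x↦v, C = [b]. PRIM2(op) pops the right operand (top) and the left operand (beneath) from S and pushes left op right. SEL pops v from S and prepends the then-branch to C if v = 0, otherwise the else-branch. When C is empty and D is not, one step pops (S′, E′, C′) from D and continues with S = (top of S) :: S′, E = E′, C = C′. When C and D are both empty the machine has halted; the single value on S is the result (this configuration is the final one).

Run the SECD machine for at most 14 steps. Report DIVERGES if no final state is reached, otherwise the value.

[0] [S=∅ | E=∅ | C=[((λx. (x x)) (λx. (x x)))] | D=∅]
[1] [S=∅ | E=∅ | C=[(λx. (x x)) :: (λx. (x x)) :: AP] | D=∅]
[2] [S=[clo(λx. (x x), ∅)] | E=∅ | C=[(λx. (x x)) :: AP] | D=∅]
[3] [S=[clo(λx. (x x), ∅) :: clo(λx. (x x), ∅)] | E=∅ | C=[AP] | D=∅]
[4] [S=∅ | E={x↦clo(λx. (x x), ∅)} | C=[(x x)] | D=[(∅, ∅, ∅)]]
[5] [S=∅ | E={x↦clo(λx. (x x), ∅)} | C=[x :: x :: AP] | D=[(∅, ∅, ∅)]]
[6] [S=[clo(λx. (x x), ∅)] | E={x↦clo(λx. (x x), ∅)} | C=[x :: AP] | D=[(∅, ∅, ∅)]]
[7] [S=[clo(λx. (x x), ∅) :: clo(λx. (x x), ∅)] | E={x↦clo(λx. (x x), ∅)} | C=[AP] | D=[(∅, ∅, ∅)]]
[8] [S=∅ | E={x↦clo(λx. (x x), ∅)} | C=[(x x)] | D=[(∅, {x↦clo(λx. (x x), ∅)}, ∅) :: (∅, ∅, ∅)]]
[9] [S=∅ | E={x↦clo(λx. (x x), ∅)} | C=[x :: x :: AP] | D=[(∅, {x↦clo(λx. (x x), ∅)}, ∅) :: (∅, ∅, ∅)]]
[10] [S=[clo(λx. (x x), ∅)] | E={x↦clo(λx. (x x), ∅)} | C=[x :: AP] | D=[(∅, {x↦clo(λx. (x x), ∅)}, ∅) :: (∅, ∅, ∅)]]
[11] [S=[clo(λx. (x x), ∅) :: clo(λx. (x x), ∅)] | E={x↦clo(λx. (x x), ∅)} | C=[AP] | D=[(∅, {x↦clo(λx. (x x), ∅)}, ∅) :: (∅, ∅, ∅)]]
[12] [S=∅ | E={x↦clo(λx. (x x), ∅)} | C=[(x x)] | D=[(∅, {x↦clo(λx. (x x), ∅)}, ∅) :: (∅, {x↦clo(λx. (x x), ∅)}, ∅) :: (∅, ∅, ∅)]]
[13] [S=∅ | E={x↦clo(λx. (x x), ∅)} | C=[x :: x :: AP] | D=[(∅, {x↦clo(λx. (x x), ∅)}, ∅) :: (∅, {x↦clo(λx. (x x), ∅)}, ∅) :: (∅, ∅, ∅)]]
[14] [S=[clo(λx. (x x), ∅)] | E={x↦clo(λx. (x x), ∅)} | C=[x :: AP] | D=[(∅, {x↦clo(λx. (x x), ∅)}, ∅) :: (∅, {x↦clo(λx. (x x), ∅)}, ∅) :: (∅, ∅, ∅)]]
→ 14 transitions taken and the configuration is still not final: no result within 14 steps

Answer: DIVERGES (no final state within 14 steps)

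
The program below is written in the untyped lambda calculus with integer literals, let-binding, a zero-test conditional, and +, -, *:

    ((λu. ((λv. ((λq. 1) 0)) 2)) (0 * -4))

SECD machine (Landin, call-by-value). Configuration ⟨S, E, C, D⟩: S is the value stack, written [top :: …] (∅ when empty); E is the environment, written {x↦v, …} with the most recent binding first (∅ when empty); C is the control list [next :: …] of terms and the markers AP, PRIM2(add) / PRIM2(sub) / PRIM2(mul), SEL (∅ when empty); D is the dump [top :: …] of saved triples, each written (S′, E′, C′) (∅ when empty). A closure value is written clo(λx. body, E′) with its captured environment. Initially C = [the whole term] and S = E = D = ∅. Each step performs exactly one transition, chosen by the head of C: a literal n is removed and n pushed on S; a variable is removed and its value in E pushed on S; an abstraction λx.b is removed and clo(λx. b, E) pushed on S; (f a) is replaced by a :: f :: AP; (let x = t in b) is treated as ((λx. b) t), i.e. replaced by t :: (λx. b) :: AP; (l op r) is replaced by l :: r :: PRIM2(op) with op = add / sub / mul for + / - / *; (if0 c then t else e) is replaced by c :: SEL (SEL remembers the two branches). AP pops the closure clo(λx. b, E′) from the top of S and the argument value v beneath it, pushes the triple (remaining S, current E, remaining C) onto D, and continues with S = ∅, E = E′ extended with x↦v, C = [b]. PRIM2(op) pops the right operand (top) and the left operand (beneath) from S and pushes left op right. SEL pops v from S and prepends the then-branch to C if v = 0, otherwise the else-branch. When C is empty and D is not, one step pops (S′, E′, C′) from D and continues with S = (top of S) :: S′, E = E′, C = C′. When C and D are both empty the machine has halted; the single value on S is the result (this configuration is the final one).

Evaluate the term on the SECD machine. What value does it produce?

[0] ⟨S=∅; E=∅; C=[((λu. ((λv. ((λq. 1) 0)) 2)) (0 * -4))]; D=∅⟩
[1] ⟨S=∅; E=∅; C=[(0 * -4) :: (λu. ((λv. ((λq. 1) 0)) 2)) :: AP]; D=∅⟩
[2] ⟨S=∅; E=∅; C=[0 :: -4 :: PRIM2(mul) :: (λu. ((λv. ((λq. 1) 0)) 2)) :: AP]; D=∅⟩
[3] ⟨S=[0]; E=∅; C=[-4 :: PRIM2(mul) :: (λu. ((λv. ((λq. 1) 0)) 2)) :: AP]; D=∅⟩
[4] ⟨S=[-4 :: 0]; E=∅; C=[PRIM2(mul) :: (λu. ((λv. ((λq. 1) 0)) 2)) :: AP]; D=∅⟩
[5] ⟨S=[0]; E=∅; C=[(λu. ((λv. ((λq. 1) 0)) 2)) :: AP]; D=∅⟩
[6] ⟨S=[clo(λu. ((λv. ((λq. 1) 0)) 2), ∅) :: 0]; E=∅; C=[AP]; D=∅⟩
[7] ⟨S=∅; E={u↦0}; C=[((λv. ((λq. 1) 0)) 2)]; D=[(∅, ∅, ∅)]⟩
[8] ⟨S=∅; E={u↦0}; C=[2 :: (λv. ((λq. 1) 0)) :: AP]; D=[(∅, ∅, ∅)]⟩
[9] ⟨S=[2]; E={u↦0}; C=[(λv. ((λq. 1) 0)) :: AP]; D=[(∅, ∅, ∅)]⟩
[10] ⟨S=[clo(λv. ((λq. 1) 0), {u↦0}) :: 2]; E={u↦0}; C=[AP]; D=[(∅, ∅, ∅)]⟩
[11] ⟨S=∅; E={v↦2, u↦0}; C=[((λq. 1) 0)]; D=[(∅, {u↦0}, ∅) :: (∅, ∅, ∅)]⟩
[12] ⟨S=∅; E={v↦2, u↦0}; C=[0 :: (λq. 1) :: AP]; D=[(∅, {u↦0}, ∅) :: (∅, ∅, ∅)]⟩
[13] ⟨S=[0]; E={v↦2, u↦0}; C=[(λq. 1) :: AP]; D=[(∅, {u↦0}, ∅) :: (∅, ∅, ∅)]⟩
[14] ⟨S=[clo(λq. 1, {v↦2, u↦0}) :: 0]; E={v↦2, u↦0}; C=[AP]; D=[(∅, {u↦0}, ∅) :: (∅, ∅, ∅)]⟩
[15] ⟨S=∅; E={q↦0, v↦2, u↦0}; C=[1]; D=[(∅, {v↦2, u↦0}, ∅) :: (∅, {u↦0}, ∅) :: (∅, ∅, ∅)]⟩
[16] ⟨S=[1]; E={q↦0, v↦2, u↦0}; C=∅; D=[(∅, {v↦2, u↦0}, ∅) :: (∅, {u↦0}, ∅) :: (∅, ∅, ∅)]⟩
[17] ⟨S=[1]; E={v↦2, u↦0}; C=∅; D=[(∅, {u↦0}, ∅) :: (∅, ∅, ∅)]⟩
[18] ⟨S=[1]; E={u↦0}; C=∅; D=[(∅, ∅, ∅)]⟩
[19] ⟨S=[1]; E=∅; C=∅; D=∅⟩
→ final value 1

Answer: 1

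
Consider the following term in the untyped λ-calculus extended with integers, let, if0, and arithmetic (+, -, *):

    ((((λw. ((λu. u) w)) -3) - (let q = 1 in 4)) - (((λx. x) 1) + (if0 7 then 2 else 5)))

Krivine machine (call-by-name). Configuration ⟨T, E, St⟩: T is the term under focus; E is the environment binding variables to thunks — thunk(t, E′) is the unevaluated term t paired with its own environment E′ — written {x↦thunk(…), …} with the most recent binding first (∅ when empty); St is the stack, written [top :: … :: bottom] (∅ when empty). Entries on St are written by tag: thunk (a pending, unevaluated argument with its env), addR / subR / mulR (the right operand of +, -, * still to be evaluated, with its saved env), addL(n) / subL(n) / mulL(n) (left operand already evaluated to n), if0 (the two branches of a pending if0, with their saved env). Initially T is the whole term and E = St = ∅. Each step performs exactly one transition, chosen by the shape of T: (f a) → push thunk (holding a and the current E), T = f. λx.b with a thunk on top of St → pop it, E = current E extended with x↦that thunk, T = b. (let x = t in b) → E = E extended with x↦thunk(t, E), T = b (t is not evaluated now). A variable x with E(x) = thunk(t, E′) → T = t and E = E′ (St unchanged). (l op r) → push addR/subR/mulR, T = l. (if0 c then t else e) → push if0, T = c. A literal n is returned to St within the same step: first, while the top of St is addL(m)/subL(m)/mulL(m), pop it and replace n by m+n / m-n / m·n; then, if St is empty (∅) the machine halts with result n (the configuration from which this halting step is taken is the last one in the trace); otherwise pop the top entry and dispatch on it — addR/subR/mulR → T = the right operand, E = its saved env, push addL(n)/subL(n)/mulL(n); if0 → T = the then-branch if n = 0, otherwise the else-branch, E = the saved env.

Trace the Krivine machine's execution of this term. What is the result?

Answer: -13

Derivation:
t=0: <T=((((λw. ((λu. u) w)) -3) - (let q = 1 in 4)) - (((λx. x) 1) + (if0 7 then 2 else 5))), E=∅, St=∅>
t=1: <T=(((λw. ((λu. u) w)) -3) - (let q = 1 in 4)), E=∅, St=[subR]>
t=2: <T=((λw. ((λu. u) w)) -3), E=∅, St=[subR :: subR]>
t=3: <T=(λw. ((λu. u) w)), E=∅, St=[thunk :: subR :: subR]>
t=4: <T=((λu. u) w), E={w↦thunk(-3, ∅)}, St=[subR :: subR]>
t=5: <T=(λu. u), E={w↦thunk(-3, ∅)}, St=[thunk :: subR :: subR]>
t=6: <T=u, E={u↦thunk(w, {w↦thunk(-3, ∅)}), w↦thunk(-3, ∅)}, St=[subR :: subR]>
t=7: <T=w, E={w↦thunk(-3, ∅)}, St=[subR :: subR]>
t=8: <T=-3, E=∅, St=[subR :: subR]>
t=9: <T=(let q = 1 in 4), E=∅, St=[subL(-3) :: subR]>
t=10: <T=4, E={q↦thunk(1, ∅)}, St=[subL(-3) :: subR]>
t=11: <T=(((λx. x) 1) + (if0 7 then 2 else 5)), E=∅, St=[subL(-7)]>
t=12: <T=((λx. x) 1), E=∅, St=[addR :: subL(-7)]>
t=13: <T=(λx. x), E=∅, St=[thunk :: addR :: subL(-7)]>
t=14: <T=x, E={x↦thunk(1, ∅)}, St=[addR :: subL(-7)]>
t=15: <T=1, E=∅, St=[addR :: subL(-7)]>
t=16: <T=(if0 7 then 2 else 5), E=∅, St=[addL(1) :: subL(-7)]>
t=17: <T=7, E=∅, St=[if0 :: addL(1) :: subL(-7)]>
t=18: <T=5, E=∅, St=[addL(1) :: subL(-7)]>
→ final value -13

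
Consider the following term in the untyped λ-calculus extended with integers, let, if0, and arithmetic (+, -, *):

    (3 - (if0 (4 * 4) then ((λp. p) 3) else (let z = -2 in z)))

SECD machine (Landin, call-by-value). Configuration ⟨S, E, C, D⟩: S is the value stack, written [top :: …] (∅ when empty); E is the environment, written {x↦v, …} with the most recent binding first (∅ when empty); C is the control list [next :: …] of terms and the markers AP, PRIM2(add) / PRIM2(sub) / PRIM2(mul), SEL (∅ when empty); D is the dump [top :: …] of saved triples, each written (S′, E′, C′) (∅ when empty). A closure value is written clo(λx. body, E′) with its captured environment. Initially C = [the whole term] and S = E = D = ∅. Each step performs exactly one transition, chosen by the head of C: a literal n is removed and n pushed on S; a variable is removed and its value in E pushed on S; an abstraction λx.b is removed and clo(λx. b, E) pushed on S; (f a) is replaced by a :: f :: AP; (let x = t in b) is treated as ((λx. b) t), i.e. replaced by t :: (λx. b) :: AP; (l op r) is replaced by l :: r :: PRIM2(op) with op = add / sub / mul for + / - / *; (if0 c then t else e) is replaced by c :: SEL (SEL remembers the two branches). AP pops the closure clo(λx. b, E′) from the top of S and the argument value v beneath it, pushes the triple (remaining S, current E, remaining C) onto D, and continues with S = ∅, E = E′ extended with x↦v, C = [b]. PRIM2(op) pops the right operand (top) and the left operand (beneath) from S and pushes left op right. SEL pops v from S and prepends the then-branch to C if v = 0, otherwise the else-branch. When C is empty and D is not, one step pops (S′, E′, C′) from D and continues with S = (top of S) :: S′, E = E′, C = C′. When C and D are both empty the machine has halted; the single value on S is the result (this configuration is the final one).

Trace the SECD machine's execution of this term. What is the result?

Answer: 5

Machine steps:
step 0: [S=∅ | E=∅ | C=[(3 - (if0 (4 * 4) then ((λp. p) 3) else (let z = -2 in z)))] | D=∅]
step 1: [S=∅ | E=∅ | C=[3 :: (if0 (4 * 4) then ((λp. p) 3) else (let z = -2 in z)) :: PRIM2(sub)] | D=∅]
step 2: [S=[3] | E=∅ | C=[(if0 (4 * 4) then ((λp. p) 3) else (let z = -2 in z)) :: PRIM2(sub)] | D=∅]
step 3: [S=[3] | E=∅ | C=[(4 * 4) :: SEL :: PRIM2(sub)] | D=∅]
step 4: [S=[3] | E=∅ | C=[4 :: 4 :: PRIM2(mul) :: SEL :: PRIM2(sub)] | D=∅]
step 5: [S=[4 :: 3] | E=∅ | C=[4 :: PRIM2(mul) :: SEL :: PRIM2(sub)] | D=∅]
step 6: [S=[4 :: 4 :: 3] | E=∅ | C=[PRIM2(mul) :: SEL :: PRIM2(sub)] | D=∅]
step 7: [S=[16 :: 3] | E=∅ | C=[SEL :: PRIM2(sub)] | D=∅]
step 8: [S=[3] | E=∅ | C=[(let z = -2 in z) :: PRIM2(sub)] | D=∅]
step 9: [S=[3] | E=∅ | C=[-2 :: (λz. z) :: AP :: PRIM2(sub)] | D=∅]
step 10: [S=[-2 :: 3] | E=∅ | C=[(λz. z) :: AP :: PRIM2(sub)] | D=∅]
step 11: [S=[clo(λz. z, ∅) :: -2 :: 3] | E=∅ | C=[AP :: PRIM2(sub)] | D=∅]
step 12: [S=∅ | E={z↦-2} | C=[z] | D=[([3], ∅, [PRIM2(sub)])]]
step 13: [S=[-2] | E={z↦-2} | C=∅ | D=[([3], ∅, [PRIM2(sub)])]]
step 14: [S=[-2 :: 3] | E=∅ | C=[PRIM2(sub)] | D=∅]
step 15: [S=[5] | E=∅ | C=∅ | D=∅]
→ final value 5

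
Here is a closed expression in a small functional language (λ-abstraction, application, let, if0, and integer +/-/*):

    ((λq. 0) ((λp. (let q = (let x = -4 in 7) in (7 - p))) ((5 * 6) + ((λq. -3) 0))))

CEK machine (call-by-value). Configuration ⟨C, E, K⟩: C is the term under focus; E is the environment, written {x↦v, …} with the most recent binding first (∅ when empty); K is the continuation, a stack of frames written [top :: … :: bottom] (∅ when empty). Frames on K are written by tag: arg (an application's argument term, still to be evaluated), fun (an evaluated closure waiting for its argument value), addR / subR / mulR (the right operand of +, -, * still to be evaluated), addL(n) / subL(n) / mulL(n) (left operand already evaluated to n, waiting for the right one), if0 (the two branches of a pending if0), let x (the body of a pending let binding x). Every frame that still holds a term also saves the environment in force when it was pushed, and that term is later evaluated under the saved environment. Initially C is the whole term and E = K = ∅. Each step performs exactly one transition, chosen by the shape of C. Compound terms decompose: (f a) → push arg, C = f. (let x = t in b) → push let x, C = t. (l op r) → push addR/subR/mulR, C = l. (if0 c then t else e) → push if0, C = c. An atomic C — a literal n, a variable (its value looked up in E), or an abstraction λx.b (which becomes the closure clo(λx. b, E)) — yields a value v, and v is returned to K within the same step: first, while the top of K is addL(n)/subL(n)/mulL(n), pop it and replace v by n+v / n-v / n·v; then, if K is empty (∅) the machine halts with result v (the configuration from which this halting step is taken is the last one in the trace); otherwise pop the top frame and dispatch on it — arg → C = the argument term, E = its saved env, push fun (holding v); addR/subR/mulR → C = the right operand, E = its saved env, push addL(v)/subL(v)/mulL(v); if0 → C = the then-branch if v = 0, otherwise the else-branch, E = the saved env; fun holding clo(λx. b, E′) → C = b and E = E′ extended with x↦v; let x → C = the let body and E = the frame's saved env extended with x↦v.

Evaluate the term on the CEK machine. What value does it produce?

0. <C=((λq. 0) ((λp. (let q = (let x = -4 in 7) in (7 - p))) ((5 * 6) + ((λq. -3) 0)))), E=∅, K=∅>
1. <C=(λq. 0), E=∅, K=[arg]>
2. <C=((λp. (let q = (let x = -4 in 7) in (7 - p))) ((5 * 6) + ((λq. -3) 0))), E=∅, K=[fun]>
3. <C=(λp. (let q = (let x = -4 in 7) in (7 - p))), E=∅, K=[arg :: fun]>
4. <C=((5 * 6) + ((λq. -3) 0)), E=∅, K=[fun :: fun]>
5. <C=(5 * 6), E=∅, K=[addR :: fun :: fun]>
6. <C=5, E=∅, K=[mulR :: addR :: fun :: fun]>
7. <C=6, E=∅, K=[mulL(5) :: addR :: fun :: fun]>
8. <C=((λq. -3) 0), E=∅, K=[addL(30) :: fun :: fun]>
9. <C=(λq. -3), E=∅, K=[arg :: addL(30) :: fun :: fun]>
10. <C=0, E=∅, K=[fun :: addL(30) :: fun :: fun]>
11. <C=-3, E={q↦0}, K=[addL(30) :: fun :: fun]>
12. <C=(let q = (let x = -4 in 7) in (7 - p)), E={p↦27}, K=[fun]>
13. <C=(let x = -4 in 7), E={p↦27}, K=[let q :: fun]>
14. <C=-4, E={p↦27}, K=[let x :: let q :: fun]>
15. <C=7, E={x↦-4, p↦27}, K=[let q :: fun]>
16. <C=(7 - p), E={q↦7, p↦27}, K=[fun]>
17. <C=7, E={q↦7, p↦27}, K=[subR :: fun]>
18. <C=p, E={q↦7, p↦27}, K=[subL(7) :: fun]>
19. <C=0, E={q↦-20}, K=∅>
→ final value 0

Answer: 0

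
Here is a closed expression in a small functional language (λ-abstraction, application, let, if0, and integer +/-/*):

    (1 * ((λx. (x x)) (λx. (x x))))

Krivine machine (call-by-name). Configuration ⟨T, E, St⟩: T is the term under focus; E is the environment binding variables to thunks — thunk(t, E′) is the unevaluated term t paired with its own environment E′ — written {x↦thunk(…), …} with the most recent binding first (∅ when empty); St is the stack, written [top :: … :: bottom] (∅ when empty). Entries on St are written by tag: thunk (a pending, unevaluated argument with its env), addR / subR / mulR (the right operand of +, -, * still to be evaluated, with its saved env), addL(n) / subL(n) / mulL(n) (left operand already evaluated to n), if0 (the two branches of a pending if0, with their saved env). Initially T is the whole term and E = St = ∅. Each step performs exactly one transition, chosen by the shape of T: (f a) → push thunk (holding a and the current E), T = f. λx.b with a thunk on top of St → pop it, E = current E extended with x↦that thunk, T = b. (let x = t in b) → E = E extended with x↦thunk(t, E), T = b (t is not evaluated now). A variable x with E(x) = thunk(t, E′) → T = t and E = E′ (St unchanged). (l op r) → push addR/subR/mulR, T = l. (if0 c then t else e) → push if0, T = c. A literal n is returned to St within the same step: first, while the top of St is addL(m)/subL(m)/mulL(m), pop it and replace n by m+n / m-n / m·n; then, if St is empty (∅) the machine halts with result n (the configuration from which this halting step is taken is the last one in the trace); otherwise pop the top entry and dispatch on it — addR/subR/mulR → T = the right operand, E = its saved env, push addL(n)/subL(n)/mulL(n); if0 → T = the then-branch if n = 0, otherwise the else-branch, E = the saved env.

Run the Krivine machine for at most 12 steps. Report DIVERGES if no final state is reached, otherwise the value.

Answer: DIVERGES (no final state within 12 steps)

Execution trace:
step 0: [T=(1 * ((λx. (x x)) (λx. (x x)))) | E=∅ | St=∅]
step 1: [T=1 | E=∅ | St=[mulR]]
step 2: [T=((λx. (x x)) (λx. (x x))) | E=∅ | St=[mulL(1)]]
step 3: [T=(λx. (x x)) | E=∅ | St=[thunk :: mulL(1)]]
step 4: [T=(x x) | E={x↦thunk((λx. (x x)), ∅)} | St=[mulL(1)]]
step 5: [T=x | E={x↦thunk((λx. (x x)), ∅)} | St=[thunk :: mulL(1)]]
step 6: [T=(λx. (x x)) | E=∅ | St=[thunk :: mulL(1)]]
step 7: [T=(x x) | E={x↦thunk(x, {x↦thunk((λx. (x x)), ∅)})} | St=[mulL(1)]]
step 8: [T=x | E={x↦thunk(x, {x↦thunk((λx. (x x)), ∅)})} | St=[thunk :: mulL(1)]]
step 9: [T=x | E={x↦thunk((λx. (x x)), ∅)} | St=[thunk :: mulL(1)]]
step 10: [T=(λx. (x x)) | E=∅ | St=[thunk :: mulL(1)]]
step 11: [T=(x x) | E={x↦thunk(x, {x↦thunk(x, {x↦thunk((λx. (x x)), ∅)})})} | St=[mulL(1)]]
step 12: [T=x | E={x↦thunk(x, {x↦thunk(x, {x↦thunk((λx. (x x)), ∅)})})} | St=[thunk :: mulL(1)]]
→ 12 transitions taken and the configuration is still not final: no result within 12 steps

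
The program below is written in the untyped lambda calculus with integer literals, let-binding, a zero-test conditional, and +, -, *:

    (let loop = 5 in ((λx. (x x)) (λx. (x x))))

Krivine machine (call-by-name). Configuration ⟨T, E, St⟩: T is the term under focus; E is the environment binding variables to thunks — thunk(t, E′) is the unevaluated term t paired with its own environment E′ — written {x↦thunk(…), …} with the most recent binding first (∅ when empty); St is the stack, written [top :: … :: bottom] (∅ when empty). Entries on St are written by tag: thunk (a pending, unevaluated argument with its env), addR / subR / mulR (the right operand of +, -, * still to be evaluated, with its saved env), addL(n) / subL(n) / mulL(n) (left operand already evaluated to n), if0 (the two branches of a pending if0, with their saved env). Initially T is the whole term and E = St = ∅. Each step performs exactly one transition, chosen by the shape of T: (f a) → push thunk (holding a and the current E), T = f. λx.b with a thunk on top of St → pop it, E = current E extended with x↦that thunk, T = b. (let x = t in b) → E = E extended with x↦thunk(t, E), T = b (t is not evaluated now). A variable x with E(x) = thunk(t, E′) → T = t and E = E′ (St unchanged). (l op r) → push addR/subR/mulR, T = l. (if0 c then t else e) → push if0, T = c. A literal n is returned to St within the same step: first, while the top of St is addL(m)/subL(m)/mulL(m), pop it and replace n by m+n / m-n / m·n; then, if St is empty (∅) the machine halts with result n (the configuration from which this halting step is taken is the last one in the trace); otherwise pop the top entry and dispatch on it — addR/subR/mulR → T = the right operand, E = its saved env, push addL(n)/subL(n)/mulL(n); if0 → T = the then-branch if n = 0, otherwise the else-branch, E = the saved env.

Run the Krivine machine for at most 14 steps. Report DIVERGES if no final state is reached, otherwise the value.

[0] ⟨T=(let loop = 5 in ((λx. (x x)) (λx. (x x)))); E=∅; St=∅⟩
[1] ⟨T=((λx. (x x)) (λx. (x x))); E={loop↦thunk(5, ∅)}; St=∅⟩
[2] ⟨T=(λx. (x x)); E={loop↦thunk(5, ∅)}; St=[thunk]⟩
[3] ⟨T=(x x); E={x↦thunk((λx. (x x)), {loop↦thunk(5, ∅)}), loop↦thunk(5, ∅)}; St=∅⟩
[4] ⟨T=x; E={x↦thunk((λx. (x x)), {loop↦thunk(5, ∅)}), loop↦thunk(5, ∅)}; St=[thunk]⟩
[5] ⟨T=(λx. (x x)); E={loop↦thunk(5, ∅)}; St=[thunk]⟩
[6] ⟨T=(x x); E={x↦thunk(x, {x↦thunk((λx. (x x)), {loop↦thunk(5, ∅)}), loop↦thunk(5, ∅)}), loop↦thunk(5, ∅)}; St=∅⟩
[7] ⟨T=x; E={x↦thunk(x, {x↦thunk((λx. (x x)), {loop↦thunk(5, ∅)}), loop↦thunk(5, ∅)}), loop↦thunk(5, ∅)}; St=[thunk]⟩
[8] ⟨T=x; E={x↦thunk((λx. (x x)), {loop↦thunk(5, ∅)}), loop↦thunk(5, ∅)}; St=[thunk]⟩
[9] ⟨T=(λx. (x x)); E={loop↦thunk(5, ∅)}; St=[thunk]⟩
[10] ⟨T=(x x); E={x↦thunk(x, {x↦thunk(x, {x↦thunk((λx. (x x)), {loop↦thunk(5, ∅)}), loop↦thunk(5, ∅)}), loop↦thunk(5, ∅)}), loop↦thunk(5, ∅)}; St=∅⟩
[11] ⟨T=x; E={x↦thunk(x, {x↦thunk(x, {x↦thunk((λx. (x x)), {loop↦thunk(5, ∅)}), loop↦thunk(5, ∅)}), loop↦thunk(5, ∅)}), loop↦thunk(5, ∅)}; St=[thunk]⟩
[12] ⟨T=x; E={x↦thunk(x, {x↦thunk((λx. (x x)), {loop↦thunk(5, ∅)}), loop↦thunk(5, ∅)}), loop↦thunk(5, ∅)}; St=[thunk]⟩
[13] ⟨T=x; E={x↦thunk((λx. (x x)), {loop↦thunk(5, ∅)}), loop↦thunk(5, ∅)}; St=[thunk]⟩
[14] ⟨T=(λx. (x x)); E={loop↦thunk(5, ∅)}; St=[thunk]⟩
→ 14 transitions taken and the configuration is still not final: no result within 14 steps

Answer: DIVERGES (no final state within 14 steps)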